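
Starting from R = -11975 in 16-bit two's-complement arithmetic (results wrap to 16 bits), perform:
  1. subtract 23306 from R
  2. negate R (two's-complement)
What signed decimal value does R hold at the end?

Start: R = -11975 = 1101000100111001.
R = -11975 − 23306 = -35281; wraps to 30255 = 0111011000101111
R = −(30255) = -30255 = 1000100111010001

-30255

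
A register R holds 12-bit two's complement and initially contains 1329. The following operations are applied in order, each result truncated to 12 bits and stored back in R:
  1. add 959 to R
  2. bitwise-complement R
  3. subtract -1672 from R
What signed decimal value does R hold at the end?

-617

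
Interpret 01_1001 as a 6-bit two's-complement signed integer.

25

MSB is 0, so the value is non-negative: 011001 = 25.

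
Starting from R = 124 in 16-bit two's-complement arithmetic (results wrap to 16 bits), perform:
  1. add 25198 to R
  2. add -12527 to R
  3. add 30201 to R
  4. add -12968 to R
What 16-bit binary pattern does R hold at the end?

0111010101001100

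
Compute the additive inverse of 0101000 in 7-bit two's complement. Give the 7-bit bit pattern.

1011000

Invert: 1010111. Add 1: 1011000.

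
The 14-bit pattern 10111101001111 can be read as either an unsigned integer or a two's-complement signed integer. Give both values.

Unsigned: 10111101001111 = 12111.
Signed: MSB=1 → 12111 − 16384 = -4273.

unsigned = 12111, signed = -4273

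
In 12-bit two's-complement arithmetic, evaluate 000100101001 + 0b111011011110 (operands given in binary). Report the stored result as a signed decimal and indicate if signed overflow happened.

7; no overflow

000100101001 = 297 (signed)
0b111011011110 → 111011011110 = -290 (signed)
  000100101001
+ 111011011110
= 000000000111  (discard carry-out 1)
Result 000000000111: MSB = 0 → value 7.
Addends have opposite signs, so signed overflow cannot occur.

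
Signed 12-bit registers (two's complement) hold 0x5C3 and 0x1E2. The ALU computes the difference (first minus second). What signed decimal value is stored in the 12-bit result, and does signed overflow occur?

993; no overflow

0x5C3 = 010111000011 = 1475 (signed)
0x1E2 = 000111100010 = 482 (signed)
Subtract via negate-and-add: invert 000111100010 + 1 = 111000011110 (i.e. -482).
  010111000011
+ 111000011110
= 001111100001  (discard carry-out 1)
Result 001111100001: MSB = 0 → value 993.
Addends (after negating the subtrahend) have opposite signs, so signed overflow cannot occur.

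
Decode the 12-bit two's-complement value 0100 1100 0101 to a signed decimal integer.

MSB is 0, so the value is non-negative: 010011000101 = 1221.

1221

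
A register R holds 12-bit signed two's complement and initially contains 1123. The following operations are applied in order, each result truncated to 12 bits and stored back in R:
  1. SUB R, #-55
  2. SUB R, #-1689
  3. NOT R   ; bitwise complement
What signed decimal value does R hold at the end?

1228

Start: R = 1123 = 010001100011.
R = 1123 − (-55) = 1178 = 010010011010
R = 1178 − (-1689) = 2867; wraps to -1229 = 101100110011
R = NOT 101100110011 = 010011001100 = 1228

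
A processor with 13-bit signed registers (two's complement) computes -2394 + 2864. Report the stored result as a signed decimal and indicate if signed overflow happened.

-2394 → 1011010100110
2864 → 0101100110000
  1011010100110
+ 0101100110000
= 0000111010110  (discard carry-out 1)
Result 0000111010110: MSB = 0 → value 470.
Addends have opposite signs, so signed overflow cannot occur.

470; no overflow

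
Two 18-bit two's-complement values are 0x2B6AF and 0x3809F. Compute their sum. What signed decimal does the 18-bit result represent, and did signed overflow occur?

0x2B6AF = 101011011010101111 = -84305 (signed)
0x3809F = 111000000010011111 = -32609 (signed)
  101011011010101111
+ 111000000010011111
= 100011011101001110  (discard carry-out 1)
Result 100011011101001110: MSB = 1 → 145230 − 262144 = -116914.
Both addends are negative and so is the stored result: no signed overflow.

-116914; no overflow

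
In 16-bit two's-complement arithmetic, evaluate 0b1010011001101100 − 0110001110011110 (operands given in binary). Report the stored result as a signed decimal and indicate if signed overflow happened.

0b1010011001101100 → 1010011001101100 = -22932 (signed)
0110001110011110 = 25502 (signed)
Subtract via negate-and-add: invert 0110001110011110 + 1 = 1001110001100010 (i.e. -25502).
  1010011001101100
+ 1001110001100010
= 0100001011001110  (discard carry-out 1)
Result 0100001011001110: MSB = 0 → value 17102.
Both addends (after negating the subtrahend) are negative but the stored result is non-negative: signed overflow. The true value -22932 − 25502 = -48434 lies outside [-32768, 32767].

17102; overflow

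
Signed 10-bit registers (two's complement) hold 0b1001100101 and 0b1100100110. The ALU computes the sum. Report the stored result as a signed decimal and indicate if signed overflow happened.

395; overflow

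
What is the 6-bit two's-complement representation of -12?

|-12| = 12 = 001100 in 6 bits.
Invert the bits: 110011. Add 1: 110100.
Check: 110100 reads as 52 − 64 = -12.

110100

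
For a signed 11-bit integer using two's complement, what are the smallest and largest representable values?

min = -1024, max = 1023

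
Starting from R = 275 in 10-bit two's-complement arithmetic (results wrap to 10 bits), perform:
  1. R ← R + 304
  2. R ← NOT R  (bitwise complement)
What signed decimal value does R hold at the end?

444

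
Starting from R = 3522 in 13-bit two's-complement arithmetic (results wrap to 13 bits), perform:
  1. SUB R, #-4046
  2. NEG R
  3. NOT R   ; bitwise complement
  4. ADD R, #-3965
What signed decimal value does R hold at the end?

Start: R = 3522 = 0110111000010.
R = 3522 − (-4046) = 7568; wraps to -624 = 1110110010000
R = −(-624) = 624 = 0001001110000
R = NOT 0001001110000 = 1110110001111 = -625
R = -625 + (-3965) = -4590; wraps to 3602 = 0111000010010

3602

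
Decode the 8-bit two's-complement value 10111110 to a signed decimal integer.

MSB is 1, so the value is negative.
Unsigned reading: 190. Subtract 2^8 = 256: 190 − 256 = -66.

-66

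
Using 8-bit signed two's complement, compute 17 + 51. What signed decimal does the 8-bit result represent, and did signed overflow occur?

68; no overflow

17 → 00010001
51 → 00110011
  00010001
+ 00110011
= 01000100
Result 01000100: MSB = 0 → value 68.
Both addends are non-negative and so is the stored result: no signed overflow.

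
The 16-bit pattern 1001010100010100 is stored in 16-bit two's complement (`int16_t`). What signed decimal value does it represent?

-27372

MSB is 1, so the value is negative.
Unsigned reading: 38164. Subtract 2^16 = 65536: 38164 − 65536 = -27372.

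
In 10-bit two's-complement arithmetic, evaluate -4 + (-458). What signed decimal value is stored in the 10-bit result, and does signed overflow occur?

-462; no overflow

-4 → 1111111100
-458 → 1000110110
  1111111100
+ 1000110110
= 1000110010  (discard carry-out 1)
Result 1000110010: MSB = 1 → 562 − 1024 = -462.
Both addends are negative and so is the stored result: no signed overflow.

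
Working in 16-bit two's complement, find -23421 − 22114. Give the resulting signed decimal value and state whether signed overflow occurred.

20001; overflow

-23421 → 1010010010000011
22114 → 0101011001100010
Subtract via negate-and-add: invert 0101011001100010 + 1 = 1010100110011110 (i.e. -22114).
  1010010010000011
+ 1010100110011110
= 0100111000100001  (discard carry-out 1)
Result 0100111000100001: MSB = 0 → value 20001.
Both addends (after negating the subtrahend) are negative but the stored result is non-negative: signed overflow. The true value -23421 − 22114 = -45535 lies outside [-32768, 32767].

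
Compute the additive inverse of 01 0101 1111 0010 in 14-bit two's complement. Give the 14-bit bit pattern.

10101000001110

Invert: 10101000001101. Add 1: 10101000001110.
Check: 01010111110010 = 5618, 10101000001110 = -5618.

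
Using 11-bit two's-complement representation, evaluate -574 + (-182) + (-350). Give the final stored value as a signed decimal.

942

-574 + (-182) = -756 (10100001100)
-756 + (-350) = -1106 → wraps to 942 (01110101110)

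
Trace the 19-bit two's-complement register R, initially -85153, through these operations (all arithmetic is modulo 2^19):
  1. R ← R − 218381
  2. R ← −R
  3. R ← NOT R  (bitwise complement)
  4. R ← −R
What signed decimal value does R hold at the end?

Start: R = -85153 = 1101011001101011111.
R = -85153 − 218381 = -303534; wraps to 220754 = 0110101111001010010
R = −(220754) = -220754 = 1001010000110101110
R = NOT 1001010000110101110 = 0110101111001010001 = 220753
R = −(220753) = -220753 = 1001010000110101111

-220753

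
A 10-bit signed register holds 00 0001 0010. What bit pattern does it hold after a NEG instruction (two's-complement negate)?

Invert: 1111101101. Add 1: 1111101110.

1111101110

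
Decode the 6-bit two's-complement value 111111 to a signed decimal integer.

-1

MSB is 1, so the value is negative.
Unsigned reading: 63. Subtract 2^6 = 64: 63 − 64 = -1.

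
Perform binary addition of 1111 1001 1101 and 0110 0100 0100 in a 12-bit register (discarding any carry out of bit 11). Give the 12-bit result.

  111110011101
+ 011001000100
= 010111100001  (discard carry-out 1)

010111100001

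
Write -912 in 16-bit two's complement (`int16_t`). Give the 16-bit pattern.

|-912| = 912 = 0000001110010000 in 16 bits.
Invert the bits: 1111110001101111. Add 1: 1111110001110000.

1111110001110000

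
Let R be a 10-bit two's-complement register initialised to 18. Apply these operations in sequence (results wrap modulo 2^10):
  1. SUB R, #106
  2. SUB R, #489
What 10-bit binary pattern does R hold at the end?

Start: R = 18 = 0000010010.
R = 18 − 106 = -88 = 1110101000
R = -88 − 489 = -577; wraps to 447 = 0110111111

0110111111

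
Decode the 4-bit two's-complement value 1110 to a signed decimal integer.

-2

MSB is 1, so the value is negative.
Unsigned reading: 14. Subtract 2^4 = 16: 14 − 16 = -2.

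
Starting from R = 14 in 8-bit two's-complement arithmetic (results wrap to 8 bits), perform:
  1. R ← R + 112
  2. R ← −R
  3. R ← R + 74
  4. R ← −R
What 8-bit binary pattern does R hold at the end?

00110100

Start: R = 14 = 00001110.
R = 14 + 112 = 126 = 01111110
R = −(126) = -126 = 10000010
R = -126 + 74 = -52 = 11001100
R = −(-52) = 52 = 00110100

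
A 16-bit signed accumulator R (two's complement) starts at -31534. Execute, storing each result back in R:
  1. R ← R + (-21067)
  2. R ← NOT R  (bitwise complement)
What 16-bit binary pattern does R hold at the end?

Start: R = -31534 = 1000010011010010.
R = -31534 + (-21067) = -52601; wraps to 12935 = 0011001010000111
R = NOT 0011001010000111 = 1100110101111000 = -12936

1100110101111000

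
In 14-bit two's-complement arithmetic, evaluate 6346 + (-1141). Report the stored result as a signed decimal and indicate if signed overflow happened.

6346 → 01100011001010
-1141 → 11101110001011
  01100011001010
+ 11101110001011
= 01010001010101  (discard carry-out 1)
Result 01010001010101: MSB = 0 → value 5205.
Addends have opposite signs, so signed overflow cannot occur.

5205; no overflow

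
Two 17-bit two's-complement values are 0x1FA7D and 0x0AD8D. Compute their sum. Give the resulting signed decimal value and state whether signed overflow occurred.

0x1FA7D = 11111101001111101 = -1411 (signed)
0x0AD8D = 01010110110001101 = 44429 (signed)
  11111101001111101
+ 01010110110001101
= 01010100000001010  (discard carry-out 1)
Result 01010100000001010: MSB = 0 → value 43018.
Addends have opposite signs, so signed overflow cannot occur.

43018; no overflow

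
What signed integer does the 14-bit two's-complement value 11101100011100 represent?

-1252

MSB is 1, so the value is negative.
Invert: 00010011100011. Add 1: 00010011100100 = 1252. So the value is −1252.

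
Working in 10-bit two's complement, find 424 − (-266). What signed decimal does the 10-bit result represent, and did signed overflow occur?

424 → 0110101000
-266 → 1011110110
Subtract via negate-and-add: invert 1011110110 + 1 = 0100001010 (i.e. 266).
  0110101000
+ 0100001010
= 1010110010
Result 1010110010: MSB = 1 → 690 − 1024 = -334.
Both addends (after negating the subtrahend) are non-negative but the stored result is negative: signed overflow. The true value 424 − (-266) = 690 lies outside [-512, 511].

-334; overflow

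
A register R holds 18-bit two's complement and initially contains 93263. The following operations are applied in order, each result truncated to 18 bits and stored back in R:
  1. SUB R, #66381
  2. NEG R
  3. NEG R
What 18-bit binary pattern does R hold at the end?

000110100100000010

Start: R = 93263 = 010110110001001111.
R = 93263 − 66381 = 26882 = 000110100100000010
R = −(26882) = -26882 = 111001011011111110
R = −(-26882) = 26882 = 000110100100000010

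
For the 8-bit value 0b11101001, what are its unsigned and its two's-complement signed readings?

Unsigned: 11101001 = 233.
Signed: MSB=1 → 233 − 256 = -23.

unsigned = 233, signed = -23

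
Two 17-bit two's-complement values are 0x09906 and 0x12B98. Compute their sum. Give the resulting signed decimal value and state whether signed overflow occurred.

-15202; no overflow

0x09906 = 01001100100000110 = 39174 (signed)
0x12B98 = 10010101110011000 = -54376 (signed)
  01001100100000110
+ 10010101110011000
= 11100010010011110
Result 11100010010011110: MSB = 1 → 115870 − 131072 = -15202.
Addends have opposite signs, so signed overflow cannot occur.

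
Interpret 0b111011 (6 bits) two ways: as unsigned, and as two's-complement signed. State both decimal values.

unsigned = 59, signed = -5

Unsigned: 111011 = 59.
Signed: MSB=1 → 59 − 64 = -5.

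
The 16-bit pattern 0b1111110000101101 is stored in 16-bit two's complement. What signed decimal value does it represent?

MSB is 1, so the value is negative.
Invert: 0000001111010010. Add 1: 0000001111010011 = 979. So the value is −979.

-979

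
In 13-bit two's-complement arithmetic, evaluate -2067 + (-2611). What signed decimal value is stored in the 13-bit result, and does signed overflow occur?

3514; overflow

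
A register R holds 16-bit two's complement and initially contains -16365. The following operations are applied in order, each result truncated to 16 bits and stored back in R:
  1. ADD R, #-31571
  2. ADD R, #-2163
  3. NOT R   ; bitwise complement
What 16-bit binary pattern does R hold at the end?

1100001110110010

Start: R = -16365 = 1100000000010011.
R = -16365 + (-31571) = -47936; wraps to 17600 = 0100010011000000
R = 17600 + (-2163) = 15437 = 0011110001001101
R = NOT 0011110001001101 = 1100001110110010 = -15438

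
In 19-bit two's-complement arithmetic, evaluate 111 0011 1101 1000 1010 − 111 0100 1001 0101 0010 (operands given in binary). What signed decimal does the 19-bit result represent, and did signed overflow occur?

-3016; no overflow

111 0011 1101 1000 1010 → 1110011110110001010 = -49782 (signed)
111 0100 1001 0101 0010 → 1110100100101010010 = -46766 (signed)
Subtract via negate-and-add: invert 1110100100101010010 + 1 = 0001011011010101110 (i.e. 46766).
  1110011110110001010
+ 0001011011010101110
= 1111111010000111000
Result 1111111010000111000: MSB = 1 → 521272 − 524288 = -3016.
Addends (after negating the subtrahend) have opposite signs, so signed overflow cannot occur.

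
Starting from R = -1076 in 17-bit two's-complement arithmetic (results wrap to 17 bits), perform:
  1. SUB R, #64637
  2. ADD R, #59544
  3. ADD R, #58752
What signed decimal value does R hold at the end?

52583

Start: R = -1076 = 11111101111001100.
R = -1076 − 64637 = -65713; wraps to 65359 = 01111111101001111
R = 65359 + 59544 = 124903; wraps to -6169 = 11110011111100111
R = -6169 + 58752 = 52583 = 01100110101100111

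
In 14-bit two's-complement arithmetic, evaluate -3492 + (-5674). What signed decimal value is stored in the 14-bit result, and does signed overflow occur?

7218; overflow

-3492 → 11001001011100
-5674 → 10100111010110
  11001001011100
+ 10100111010110
= 01110000110010  (discard carry-out 1)
Result 01110000110010: MSB = 0 → value 7218.
Both addends are negative but the stored result is non-negative: signed overflow. The true value -3492 + (-5674) = -9166 lies outside [-8192, 8191].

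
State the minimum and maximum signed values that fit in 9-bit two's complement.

min = -256, max = 255

Minimum: −2^8 = -256.
Maximum: 2^8 − 1 = 255.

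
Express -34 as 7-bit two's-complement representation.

1011110

|-34| = 34 = 0100010 in 7 bits.
Invert the bits: 1011101. Add 1: 1011110.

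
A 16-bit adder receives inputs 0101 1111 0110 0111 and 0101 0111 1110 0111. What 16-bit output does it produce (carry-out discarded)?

  0101111101100111
+ 0101011111100111
= 1011011101001110

1011011101001110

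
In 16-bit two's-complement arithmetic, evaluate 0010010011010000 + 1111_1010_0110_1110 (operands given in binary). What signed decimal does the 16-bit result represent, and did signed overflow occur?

0010010011010000 = 9424 (signed)
1111_1010_0110_1110 → 1111101001101110 = -1426 (signed)
  0010010011010000
+ 1111101001101110
= 0001111100111110  (discard carry-out 1)
Result 0001111100111110: MSB = 0 → value 7998.
Addends have opposite signs, so signed overflow cannot occur.

7998; no overflow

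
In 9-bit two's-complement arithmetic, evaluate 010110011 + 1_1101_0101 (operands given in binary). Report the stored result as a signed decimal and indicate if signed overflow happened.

010110011 = 179 (signed)
1_1101_0101 → 111010101 = -43 (signed)
  010110011
+ 111010101
= 010001000  (discard carry-out 1)
Result 010001000: MSB = 0 → value 136.
Addends have opposite signs, so signed overflow cannot occur.

136; no overflow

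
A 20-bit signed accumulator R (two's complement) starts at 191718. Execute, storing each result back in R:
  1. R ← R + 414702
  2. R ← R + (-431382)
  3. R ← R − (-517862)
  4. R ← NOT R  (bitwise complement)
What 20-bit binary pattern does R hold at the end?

Start: R = 191718 = 00101110110011100110.
R = 191718 + 414702 = 606420; wraps to -442156 = 10010100000011010100
R = -442156 + (-431382) = -873538; wraps to 175038 = 00101010101110111110
R = 175038 − (-517862) = 692900; wraps to -355676 = 10101001001010100100
R = NOT 10101001001010100100 = 01010110110101011011 = 355675

01010110110101011011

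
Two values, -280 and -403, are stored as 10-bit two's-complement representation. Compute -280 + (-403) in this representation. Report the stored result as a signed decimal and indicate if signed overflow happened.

-280 → 1011101000
-403 → 1001101101
  1011101000
+ 1001101101
= 0101010101  (discard carry-out 1)
Result 0101010101: MSB = 0 → value 341.
Both addends are negative but the stored result is non-negative: signed overflow. The true value -280 + (-403) = -683 lies outside [-512, 511].

341; overflow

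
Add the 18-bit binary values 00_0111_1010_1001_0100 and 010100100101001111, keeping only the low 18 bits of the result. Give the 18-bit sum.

011100001111100011

  000111101010010100
+ 010100100101001111
= 011100001111100011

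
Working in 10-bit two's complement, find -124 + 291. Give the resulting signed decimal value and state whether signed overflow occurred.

167; no overflow

-124 → 1110000100
291 → 0100100011
  1110000100
+ 0100100011
= 0010100111  (discard carry-out 1)
Result 0010100111: MSB = 0 → value 167.
Addends have opposite signs, so signed overflow cannot occur.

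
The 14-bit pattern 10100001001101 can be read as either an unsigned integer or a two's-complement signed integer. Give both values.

unsigned = 10317, signed = -6067

Unsigned: 10100001001101 = 10317.
Signed: MSB=1 → 10317 − 16384 = -6067.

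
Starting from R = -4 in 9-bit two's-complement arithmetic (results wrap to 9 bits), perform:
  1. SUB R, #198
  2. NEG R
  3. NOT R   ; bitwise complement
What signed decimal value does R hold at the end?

-203

Start: R = -4 = 111111100.
R = -4 − 198 = -202 = 100110110
R = −(-202) = 202 = 011001010
R = NOT 011001010 = 100110101 = -203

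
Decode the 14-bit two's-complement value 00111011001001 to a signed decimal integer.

3785

MSB is 0, so the value is non-negative: 00111011001001 = 3785.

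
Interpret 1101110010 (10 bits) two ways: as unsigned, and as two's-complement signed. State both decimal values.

Unsigned: 1101110010 = 882.
Signed: MSB=1 → 882 − 1024 = -142.

unsigned = 882, signed = -142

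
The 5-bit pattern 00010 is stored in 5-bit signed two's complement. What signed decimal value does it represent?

MSB is 0, so the value is non-negative: 00010 = 2.

2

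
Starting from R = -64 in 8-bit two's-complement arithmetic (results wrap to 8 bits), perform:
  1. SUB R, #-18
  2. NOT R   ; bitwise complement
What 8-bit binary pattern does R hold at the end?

Start: R = -64 = 11000000.
R = -64 − (-18) = -46 = 11010010
R = NOT 11010010 = 00101101 = 45

00101101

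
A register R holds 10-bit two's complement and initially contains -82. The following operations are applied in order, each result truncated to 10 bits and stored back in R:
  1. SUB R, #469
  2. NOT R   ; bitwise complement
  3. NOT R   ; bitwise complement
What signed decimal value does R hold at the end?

Start: R = -82 = 1110101110.
R = -82 − 469 = -551; wraps to 473 = 0111011001
R = NOT 0111011001 = 1000100110 = -474
R = NOT 1000100110 = 0111011001 = 473

473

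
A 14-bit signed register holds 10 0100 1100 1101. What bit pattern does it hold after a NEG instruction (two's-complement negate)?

Invert: 01101100110010. Add 1: 01101100110011.
Check: 10010011001101 = -6963, 01101100110011 = 6963.

01101100110011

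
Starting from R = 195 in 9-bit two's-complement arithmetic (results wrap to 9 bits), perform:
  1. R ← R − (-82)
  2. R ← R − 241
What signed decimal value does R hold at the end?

Start: R = 195 = 011000011.
R = 195 − (-82) = 277; wraps to -235 = 100010101
R = -235 − 241 = -476; wraps to 36 = 000100100

36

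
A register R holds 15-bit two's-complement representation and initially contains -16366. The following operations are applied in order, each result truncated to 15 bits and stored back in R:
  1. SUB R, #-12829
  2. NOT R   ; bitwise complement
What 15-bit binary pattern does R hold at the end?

000110111010000

Start: R = -16366 = 100000000010010.
R = -16366 − (-12829) = -3537 = 111001000101111
R = NOT 111001000101111 = 000110111010000 = 3536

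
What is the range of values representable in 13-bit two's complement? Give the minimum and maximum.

Minimum: −2^12 = -4096.
Maximum: 2^12 − 1 = 4095.

min = -4096, max = 4095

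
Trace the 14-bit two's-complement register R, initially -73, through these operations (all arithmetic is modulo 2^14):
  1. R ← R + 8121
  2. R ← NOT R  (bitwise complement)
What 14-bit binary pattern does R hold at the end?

Start: R = -73 = 11111110110111.
R = -73 + 8121 = 8048 = 01111101110000
R = NOT 01111101110000 = 10000010001111 = -8049

10000010001111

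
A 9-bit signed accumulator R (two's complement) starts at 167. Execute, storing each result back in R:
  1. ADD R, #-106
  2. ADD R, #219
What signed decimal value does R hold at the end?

-232

Start: R = 167 = 010100111.
R = 167 + (-106) = 61 = 000111101
R = 61 + 219 = 280; wraps to -232 = 100011000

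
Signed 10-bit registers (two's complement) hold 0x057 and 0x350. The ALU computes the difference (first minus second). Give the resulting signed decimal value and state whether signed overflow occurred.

0x057 = 0001010111 = 87 (signed)
0x350 = 1101010000 = -176 (signed)
Subtract via negate-and-add: invert 1101010000 + 1 = 0010110000 (i.e. 176).
  0001010111
+ 0010110000
= 0100000111
Result 0100000111: MSB = 0 → value 263.
Both addends (after negating the subtrahend) are non-negative and so is the stored result: no signed overflow.

263; no overflow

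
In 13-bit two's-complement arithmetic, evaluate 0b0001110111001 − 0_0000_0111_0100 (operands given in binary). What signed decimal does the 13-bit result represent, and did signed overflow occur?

0b0001110111001 → 0001110111001 = 953 (signed)
0_0000_0111_0100 → 0000001110100 = 116 (signed)
Subtract via negate-and-add: invert 0000001110100 + 1 = 1111110001100 (i.e. -116).
  0001110111001
+ 1111110001100
= 0001101000101  (discard carry-out 1)
Result 0001101000101: MSB = 0 → value 837.
Addends (after negating the subtrahend) have opposite signs, so signed overflow cannot occur.

837; no overflow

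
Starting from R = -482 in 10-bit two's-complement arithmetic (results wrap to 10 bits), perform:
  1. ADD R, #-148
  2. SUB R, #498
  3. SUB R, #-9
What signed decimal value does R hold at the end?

-95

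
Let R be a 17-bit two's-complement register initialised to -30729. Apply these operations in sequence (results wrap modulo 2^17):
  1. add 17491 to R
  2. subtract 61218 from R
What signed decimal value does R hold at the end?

Start: R = -30729 = 11000011111110111.
R = -30729 + 17491 = -13238 = 11100110001001010
R = -13238 − 61218 = -74456; wraps to 56616 = 01101110100101000

56616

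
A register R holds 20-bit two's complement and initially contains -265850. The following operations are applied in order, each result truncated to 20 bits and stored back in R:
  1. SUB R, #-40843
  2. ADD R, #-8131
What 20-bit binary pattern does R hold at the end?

Start: R = -265850 = 10111111000110000110.
R = -265850 − (-40843) = -225007 = 11001001000100010001
R = -225007 + (-8131) = -233138 = 11000111000101001110

11000111000101001110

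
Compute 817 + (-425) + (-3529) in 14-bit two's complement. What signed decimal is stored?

-3137

817 + (-425) = 392 (00000110001000)
392 + (-3529) = -3137 (11001110111111)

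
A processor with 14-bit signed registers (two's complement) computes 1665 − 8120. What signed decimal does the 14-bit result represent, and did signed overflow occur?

-6455; no overflow

1665 → 00011010000001
8120 → 01111110111000
Subtract via negate-and-add: invert 01111110111000 + 1 = 10000001001000 (i.e. -8120).
  00011010000001
+ 10000001001000
= 10011011001001
Result 10011011001001: MSB = 1 → 9929 − 16384 = -6455.
Addends (after negating the subtrahend) have opposite signs, so signed overflow cannot occur.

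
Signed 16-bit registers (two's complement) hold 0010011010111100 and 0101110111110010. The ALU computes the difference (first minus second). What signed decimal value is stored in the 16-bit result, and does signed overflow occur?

0010011010111100 = 9916 (signed)
0101110111110010 = 24050 (signed)
Subtract via negate-and-add: invert 0101110111110010 + 1 = 1010001000001110 (i.e. -24050).
  0010011010111100
+ 1010001000001110
= 1100100011001010
Result 1100100011001010: MSB = 1 → 51402 − 65536 = -14134.
Addends (after negating the subtrahend) have opposite signs, so signed overflow cannot occur.

-14134; no overflow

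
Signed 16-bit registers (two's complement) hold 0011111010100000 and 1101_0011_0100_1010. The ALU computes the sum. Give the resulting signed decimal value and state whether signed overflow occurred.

4586; no overflow

0011111010100000 = 16032 (signed)
1101_0011_0100_1010 → 1101001101001010 = -11446 (signed)
  0011111010100000
+ 1101001101001010
= 0001000111101010  (discard carry-out 1)
Result 0001000111101010: MSB = 0 → value 4586.
Addends have opposite signs, so signed overflow cannot occur.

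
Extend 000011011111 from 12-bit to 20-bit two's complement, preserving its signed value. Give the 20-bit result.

00000000000011011111

MSB of 000011011111 is 0; replicate it into the new high bits.
00000000|000011011111 → 00000000000011011111 (still 223).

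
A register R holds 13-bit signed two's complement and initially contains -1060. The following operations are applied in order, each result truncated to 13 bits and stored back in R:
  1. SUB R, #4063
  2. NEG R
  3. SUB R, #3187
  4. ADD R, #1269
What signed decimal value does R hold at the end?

Start: R = -1060 = 1101111011100.
R = -1060 − 4063 = -5123; wraps to 3069 = 0101111111101
R = −(3069) = -3069 = 1010000000011
R = -3069 − 3187 = -6256; wraps to 1936 = 0011110010000
R = 1936 + 1269 = 3205 = 0110010000101

3205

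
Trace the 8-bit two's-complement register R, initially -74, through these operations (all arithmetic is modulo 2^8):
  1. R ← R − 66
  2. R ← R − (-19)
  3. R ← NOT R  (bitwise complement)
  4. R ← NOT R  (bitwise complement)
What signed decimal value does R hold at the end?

-121

Start: R = -74 = 10110110.
R = -74 − 66 = -140; wraps to 116 = 01110100
R = 116 − (-19) = 135; wraps to -121 = 10000111
R = NOT 10000111 = 01111000 = 120
R = NOT 01111000 = 10000111 = -121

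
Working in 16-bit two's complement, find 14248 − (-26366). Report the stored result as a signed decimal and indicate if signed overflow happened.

14248 → 0011011110101000
-26366 → 1001100100000010
Subtract via negate-and-add: invert 1001100100000010 + 1 = 0110011011111110 (i.e. 26366).
  0011011110101000
+ 0110011011111110
= 1001111010100110
Result 1001111010100110: MSB = 1 → 40614 − 65536 = -24922.
Both addends (after negating the subtrahend) are non-negative but the stored result is negative: signed overflow. The true value 14248 − (-26366) = 40614 lies outside [-32768, 32767].

-24922; overflow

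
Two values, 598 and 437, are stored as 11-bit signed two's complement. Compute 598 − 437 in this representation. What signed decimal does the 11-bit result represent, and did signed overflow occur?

161; no overflow

598 → 01001010110
437 → 00110110101
Subtract via negate-and-add: invert 00110110101 + 1 = 11001001011 (i.e. -437).
  01001010110
+ 11001001011
= 00010100001  (discard carry-out 1)
Result 00010100001: MSB = 0 → value 161.
Addends (after negating the subtrahend) have opposite signs, so signed overflow cannot occur.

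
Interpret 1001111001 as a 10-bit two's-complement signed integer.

MSB is 1, so the value is negative.
Unsigned reading: 633. Subtract 2^10 = 1024: 633 − 1024 = -391.

-391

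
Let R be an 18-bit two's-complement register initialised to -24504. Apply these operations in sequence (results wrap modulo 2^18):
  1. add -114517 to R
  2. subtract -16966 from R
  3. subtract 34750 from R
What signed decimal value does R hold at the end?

105339

Start: R = -24504 = 111010000001001000.
R = -24504 + (-114517) = -139021; wraps to 123123 = 011110000011110011
R = 123123 − (-16966) = 140089; wraps to -122055 = 100010001100111001
R = -122055 − 34750 = -156805; wraps to 105339 = 011001101101111011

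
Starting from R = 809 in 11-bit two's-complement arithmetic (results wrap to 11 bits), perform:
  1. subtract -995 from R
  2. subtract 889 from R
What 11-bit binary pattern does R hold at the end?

01110010011

Start: R = 809 = 01100101001.
R = 809 − (-995) = 1804; wraps to -244 = 11100001100
R = -244 − 889 = -1133; wraps to 915 = 01110010011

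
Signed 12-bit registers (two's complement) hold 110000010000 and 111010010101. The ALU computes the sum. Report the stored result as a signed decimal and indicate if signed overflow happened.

-1371; no overflow

110000010000 = -1008 (signed)
111010010101 = -363 (signed)
  110000010000
+ 111010010101
= 101010100101  (discard carry-out 1)
Result 101010100101: MSB = 1 → 2725 − 4096 = -1371.
Both addends are negative and so is the stored result: no signed overflow.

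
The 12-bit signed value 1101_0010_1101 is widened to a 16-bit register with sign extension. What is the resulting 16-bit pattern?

1111110100101101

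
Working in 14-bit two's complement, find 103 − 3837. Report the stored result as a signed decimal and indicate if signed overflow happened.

-3734; no overflow

103 → 00000001100111
3837 → 00111011111101
Subtract via negate-and-add: invert 00111011111101 + 1 = 11000100000011 (i.e. -3837).
  00000001100111
+ 11000100000011
= 11000101101010
Result 11000101101010: MSB = 1 → 12650 − 16384 = -3734.
Addends (after negating the subtrahend) have opposite signs, so signed overflow cannot occur.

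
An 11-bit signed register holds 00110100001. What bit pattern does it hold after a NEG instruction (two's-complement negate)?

11001011111

Invert: 11001011110. Add 1: 11001011111.
Check: 00110100001 = 417, 11001011111 = -417.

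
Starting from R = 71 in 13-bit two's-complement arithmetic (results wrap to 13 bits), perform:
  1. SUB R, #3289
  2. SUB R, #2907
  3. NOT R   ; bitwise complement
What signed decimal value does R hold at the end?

-2068

Start: R = 71 = 0000001000111.
R = 71 − 3289 = -3218 = 1001101101110
R = -3218 − 2907 = -6125; wraps to 2067 = 0100000010011
R = NOT 0100000010011 = 1011111101100 = -2068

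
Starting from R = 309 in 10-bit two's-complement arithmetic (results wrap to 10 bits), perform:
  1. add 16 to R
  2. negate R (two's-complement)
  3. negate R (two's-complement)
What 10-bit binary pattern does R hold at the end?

0101000101

Start: R = 309 = 0100110101.
R = 309 + 16 = 325 = 0101000101
R = −(325) = -325 = 1010111011
R = −(-325) = 325 = 0101000101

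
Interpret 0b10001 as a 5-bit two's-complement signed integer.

-15

MSB is 1, so the value is negative.
Unsigned reading: 17. Subtract 2^5 = 32: 17 − 32 = -15.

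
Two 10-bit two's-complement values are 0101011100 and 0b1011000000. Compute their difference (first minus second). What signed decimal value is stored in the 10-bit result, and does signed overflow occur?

0101011100 = 348 (signed)
0b1011000000 → 1011000000 = -320 (signed)
Subtract via negate-and-add: invert 1011000000 + 1 = 0101000000 (i.e. 320).
  0101011100
+ 0101000000
= 1010011100
Result 1010011100: MSB = 1 → 668 − 1024 = -356.
Both addends (after negating the subtrahend) are non-negative but the stored result is negative: signed overflow. The true value 348 − (-320) = 668 lies outside [-512, 511].

-356; overflow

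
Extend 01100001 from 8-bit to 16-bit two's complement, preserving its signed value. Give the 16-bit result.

0000000001100001

MSB of 01100001 is 0; replicate it into the new high bits.
00000000|01100001 → 0000000001100001 (still 97).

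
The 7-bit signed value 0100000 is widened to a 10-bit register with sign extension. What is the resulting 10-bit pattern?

0000100000

MSB of 0100000 is 0; replicate it into the new high bits.
000|0100000 → 0000100000 (still 32).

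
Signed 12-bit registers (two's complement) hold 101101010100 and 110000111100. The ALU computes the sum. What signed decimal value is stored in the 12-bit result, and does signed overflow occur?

1936; overflow

101101010100 = -1196 (signed)
110000111100 = -964 (signed)
  101101010100
+ 110000111100
= 011110010000  (discard carry-out 1)
Result 011110010000: MSB = 0 → value 1936.
Both addends are negative but the stored result is non-negative: signed overflow. The true value -1196 + (-964) = -2160 lies outside [-2048, 2047].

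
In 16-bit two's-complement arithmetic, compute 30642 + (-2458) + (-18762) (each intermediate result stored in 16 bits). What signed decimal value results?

9422

30642 + (-2458) = 28184 (0110111000011000)
28184 + (-18762) = 9422 (0010010011001110)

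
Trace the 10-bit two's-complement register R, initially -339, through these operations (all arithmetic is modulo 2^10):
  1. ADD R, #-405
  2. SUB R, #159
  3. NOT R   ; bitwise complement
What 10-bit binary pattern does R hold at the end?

Start: R = -339 = 1010101101.
R = -339 + (-405) = -744; wraps to 280 = 0100011000
R = 280 − 159 = 121 = 0001111001
R = NOT 0001111001 = 1110000110 = -122

1110000110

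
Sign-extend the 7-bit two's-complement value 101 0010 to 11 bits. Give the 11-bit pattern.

MSB of 1010010 is 1; replicate it into the new high bits.
1111|1010010 → 11111010010 (still -46).

11111010010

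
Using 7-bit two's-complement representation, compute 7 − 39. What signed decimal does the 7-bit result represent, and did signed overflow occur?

-32; no overflow

7 → 0000111
39 → 0100111
Subtract via negate-and-add: invert 0100111 + 1 = 1011001 (i.e. -39).
  0000111
+ 1011001
= 1100000
Result 1100000: MSB = 1 → 96 − 128 = -32.
Addends (after negating the subtrahend) have opposite signs, so signed overflow cannot occur.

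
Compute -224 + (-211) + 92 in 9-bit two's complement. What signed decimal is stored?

169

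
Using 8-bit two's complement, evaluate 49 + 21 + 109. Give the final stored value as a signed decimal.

49 + 21 = 70 (01000110)
70 + 109 = 179 → wraps to -77 (10110011)

-77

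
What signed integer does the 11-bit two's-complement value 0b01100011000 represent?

792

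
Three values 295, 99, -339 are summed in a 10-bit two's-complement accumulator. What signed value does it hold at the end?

55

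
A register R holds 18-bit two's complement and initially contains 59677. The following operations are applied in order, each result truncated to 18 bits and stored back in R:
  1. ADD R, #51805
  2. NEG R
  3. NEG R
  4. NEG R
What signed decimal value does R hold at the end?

-111482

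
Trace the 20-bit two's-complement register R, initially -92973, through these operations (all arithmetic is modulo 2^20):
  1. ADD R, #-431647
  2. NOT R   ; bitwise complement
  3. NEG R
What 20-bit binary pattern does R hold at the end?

Start: R = -92973 = 11101001010011010011.
R = -92973 + (-431647) = -524620; wraps to 523956 = 01111111111010110100
R = NOT 01111111111010110100 = 10000000000101001011 = -523957
R = −(-523957) = 523957 = 01111111111010110101

01111111111010110101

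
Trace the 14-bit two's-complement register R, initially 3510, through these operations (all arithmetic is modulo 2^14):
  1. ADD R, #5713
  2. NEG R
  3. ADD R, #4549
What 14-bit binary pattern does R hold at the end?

Start: R = 3510 = 00110110110110.
R = 3510 + 5713 = 9223; wraps to -7161 = 10010000000111
R = −(-7161) = 7161 = 01101111111001
R = 7161 + 4549 = 11710; wraps to -4674 = 10110110111110

10110110111110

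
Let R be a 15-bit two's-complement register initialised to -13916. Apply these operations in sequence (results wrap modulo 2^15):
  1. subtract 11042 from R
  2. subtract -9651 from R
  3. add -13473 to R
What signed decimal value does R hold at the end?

Start: R = -13916 = 100100110100100.
R = -13916 − 11042 = -24958; wraps to 7810 = 001111010000010
R = 7810 − (-9651) = 17461; wraps to -15307 = 100010000110101
R = -15307 + (-13473) = -28780; wraps to 3988 = 000111110010100

3988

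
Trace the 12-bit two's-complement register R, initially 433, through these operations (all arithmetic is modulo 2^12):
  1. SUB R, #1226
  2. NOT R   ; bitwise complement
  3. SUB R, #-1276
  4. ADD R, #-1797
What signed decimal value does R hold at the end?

Start: R = 433 = 000110110001.
R = 433 − 1226 = -793 = 110011100111
R = NOT 110011100111 = 001100011000 = 792
R = 792 − (-1276) = 2068; wraps to -2028 = 100000010100
R = -2028 + (-1797) = -3825; wraps to 271 = 000100001111

271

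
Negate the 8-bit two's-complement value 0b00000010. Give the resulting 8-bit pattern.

Invert: 11111101. Add 1: 11111110.
Check: 00000010 = 2, 11111110 = -2.

11111110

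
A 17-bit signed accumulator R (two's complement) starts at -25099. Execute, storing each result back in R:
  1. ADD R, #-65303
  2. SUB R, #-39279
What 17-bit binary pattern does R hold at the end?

10011100001001101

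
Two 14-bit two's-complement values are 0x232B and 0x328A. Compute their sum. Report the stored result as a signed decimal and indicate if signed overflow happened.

5557; overflow

0x232B = 10001100101011 = -7381 (signed)
0x328A = 11001010001010 = -3446 (signed)
  10001100101011
+ 11001010001010
= 01010110110101  (discard carry-out 1)
Result 01010110110101: MSB = 0 → value 5557.
Both addends are negative but the stored result is non-negative: signed overflow. The true value -7381 + (-3446) = -10827 lies outside [-8192, 8191].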